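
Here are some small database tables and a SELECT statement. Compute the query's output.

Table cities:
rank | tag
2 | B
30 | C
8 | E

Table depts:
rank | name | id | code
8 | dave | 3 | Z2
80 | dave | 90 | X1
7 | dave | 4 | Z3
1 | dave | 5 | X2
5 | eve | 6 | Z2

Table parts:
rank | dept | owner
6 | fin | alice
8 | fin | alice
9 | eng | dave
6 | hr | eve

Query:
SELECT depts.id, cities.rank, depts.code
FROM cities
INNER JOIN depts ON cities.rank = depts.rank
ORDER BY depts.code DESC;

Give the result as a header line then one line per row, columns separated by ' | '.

== RESULT ==
depts.id | cities.rank | depts.code
3 | 8 | Z2

Derivation:
After JOIN depts (1 rows):
cities.rank | cities.tag | depts.rank | depts.name | depts.id | depts.code
8 | E | 8 | dave | 3 | Z2
After SELECT (1 rows):
depts.id | cities.rank | depts.code
3 | 8 | Z2
After ORDER BY (1 rows):
depts.id | cities.rank | depts.code
3 | 8 | Z2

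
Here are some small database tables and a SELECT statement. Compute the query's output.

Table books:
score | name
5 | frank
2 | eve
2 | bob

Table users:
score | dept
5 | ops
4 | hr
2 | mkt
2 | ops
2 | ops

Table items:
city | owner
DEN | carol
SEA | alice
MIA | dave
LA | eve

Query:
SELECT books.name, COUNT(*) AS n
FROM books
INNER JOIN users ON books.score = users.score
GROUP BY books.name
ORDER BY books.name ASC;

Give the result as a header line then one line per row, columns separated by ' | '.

== RESULT ==
books.name | n
bob | 3
eve | 3
frank | 1

Derivation:
After JOIN users (7 rows):
books.score | books.name | users.score | users.dept
5 | frank | 5 | ops
2 | eve | 2 | mkt
2 | eve | 2 | ops
2 | eve | 2 | ops
2 | bob | 2 | mkt
2 | bob | 2 | ops
2 | bob | 2 | ops
After GROUP BY (3 rows):
books.name | n
frank | 1
eve | 3
bob | 3
After ORDER BY (3 rows):
books.name | n
bob | 3
eve | 3
frank | 1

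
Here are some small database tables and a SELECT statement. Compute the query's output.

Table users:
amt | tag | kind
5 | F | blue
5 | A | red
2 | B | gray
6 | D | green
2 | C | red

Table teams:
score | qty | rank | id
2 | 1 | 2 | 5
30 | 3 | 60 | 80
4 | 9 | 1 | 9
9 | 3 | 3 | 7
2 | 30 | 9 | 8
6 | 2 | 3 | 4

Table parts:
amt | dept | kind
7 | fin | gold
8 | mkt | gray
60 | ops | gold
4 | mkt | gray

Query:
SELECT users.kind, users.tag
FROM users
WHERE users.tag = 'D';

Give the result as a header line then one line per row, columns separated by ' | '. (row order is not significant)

== RESULT ==
users.kind | users.tag
green | D

Derivation:
After WHERE (1 rows):
users.amt | users.tag | users.kind
6 | D | green
After SELECT (1 rows):
users.kind | users.tag
green | D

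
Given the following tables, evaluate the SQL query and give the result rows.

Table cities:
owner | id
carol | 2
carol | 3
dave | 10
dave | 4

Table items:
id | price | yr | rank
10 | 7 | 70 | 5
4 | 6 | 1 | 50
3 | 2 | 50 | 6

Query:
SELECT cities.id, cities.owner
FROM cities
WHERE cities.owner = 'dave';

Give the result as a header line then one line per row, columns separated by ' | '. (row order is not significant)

After WHERE (2 rows):
cities.owner | cities.id
dave | 10
dave | 4
After SELECT (2 rows):
cities.id | cities.owner
10 | dave
4 | dave

== RESULT ==
cities.id | cities.owner
10 | dave
4 | dave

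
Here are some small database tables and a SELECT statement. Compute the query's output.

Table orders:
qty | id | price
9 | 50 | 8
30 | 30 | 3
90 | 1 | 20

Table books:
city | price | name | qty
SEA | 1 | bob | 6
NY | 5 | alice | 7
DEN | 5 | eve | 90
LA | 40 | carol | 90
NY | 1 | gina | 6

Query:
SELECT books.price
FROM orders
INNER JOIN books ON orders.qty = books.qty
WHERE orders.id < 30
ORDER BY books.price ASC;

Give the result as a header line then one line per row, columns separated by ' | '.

After JOIN books (2 rows):
orders.qty | orders.id | orders.price | books.city | books.price | books.name | books.qty
90 | 1 | 20 | DEN | 5 | eve | 90
90 | 1 | 20 | LA | 40 | carol | 90
After WHERE (2 rows):
orders.qty | orders.id | orders.price | books.city | books.price | books.name | books.qty
90 | 1 | 20 | DEN | 5 | eve | 90
90 | 1 | 20 | LA | 40 | carol | 90
After SELECT (2 rows):
books.price
5
40
After ORDER BY (2 rows):
books.price
5
40

== RESULT ==
books.price
5
40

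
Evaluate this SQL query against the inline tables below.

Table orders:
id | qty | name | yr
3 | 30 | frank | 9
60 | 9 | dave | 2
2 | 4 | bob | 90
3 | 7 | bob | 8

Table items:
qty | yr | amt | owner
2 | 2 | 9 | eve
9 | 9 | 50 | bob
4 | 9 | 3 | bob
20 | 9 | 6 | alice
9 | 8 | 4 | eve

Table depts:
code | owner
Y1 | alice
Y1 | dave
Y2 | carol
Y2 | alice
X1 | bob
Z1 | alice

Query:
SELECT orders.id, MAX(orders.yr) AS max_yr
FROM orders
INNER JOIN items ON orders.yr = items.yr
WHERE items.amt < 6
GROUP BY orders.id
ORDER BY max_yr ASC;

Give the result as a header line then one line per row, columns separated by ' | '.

== RESULT ==
orders.id | max_yr
3 | 9

Derivation:
After JOIN items (5 rows):
orders.id | orders.qty | orders.name | orders.yr | items.qty | items.yr | items.amt | items.owner
3 | 30 | frank | 9 | 9 | 9 | 50 | bob
3 | 30 | frank | 9 | 4 | 9 | 3 | bob
3 | 30 | frank | 9 | 20 | 9 | 6 | alice
60 | 9 | dave | 2 | 2 | 2 | 9 | eve
3 | 7 | bob | 8 | 9 | 8 | 4 | eve
After WHERE (2 rows):
orders.id | orders.qty | orders.name | orders.yr | items.qty | items.yr | items.amt | items.owner
3 | 30 | frank | 9 | 4 | 9 | 3 | bob
3 | 7 | bob | 8 | 9 | 8 | 4 | eve
After GROUP BY (1 rows):
orders.id | max_yr
3 | 9
After ORDER BY (1 rows):
orders.id | max_yr
3 | 9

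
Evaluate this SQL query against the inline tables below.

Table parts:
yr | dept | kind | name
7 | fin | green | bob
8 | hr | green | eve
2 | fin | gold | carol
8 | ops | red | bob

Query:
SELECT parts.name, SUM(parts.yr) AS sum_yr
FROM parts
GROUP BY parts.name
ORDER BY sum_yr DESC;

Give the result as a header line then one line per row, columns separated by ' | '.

After GROUP BY (3 rows):
parts.name | sum_yr
bob | 15
eve | 8
carol | 2
After ORDER BY (3 rows):
parts.name | sum_yr
bob | 15
eve | 8
carol | 2

== RESULT ==
parts.name | sum_yr
bob | 15
eve | 8
carol | 2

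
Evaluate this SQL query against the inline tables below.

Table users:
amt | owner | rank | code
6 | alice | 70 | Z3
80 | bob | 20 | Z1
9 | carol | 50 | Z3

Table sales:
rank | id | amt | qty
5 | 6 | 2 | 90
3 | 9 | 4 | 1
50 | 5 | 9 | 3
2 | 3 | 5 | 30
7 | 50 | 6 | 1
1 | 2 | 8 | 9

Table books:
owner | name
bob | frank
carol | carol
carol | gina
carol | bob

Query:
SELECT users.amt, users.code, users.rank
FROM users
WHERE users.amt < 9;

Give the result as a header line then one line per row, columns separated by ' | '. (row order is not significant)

After WHERE (1 rows):
users.amt | users.owner | users.rank | users.code
6 | alice | 70 | Z3
After SELECT (1 rows):
users.amt | users.code | users.rank
6 | Z3 | 70

== RESULT ==
users.amt | users.code | users.rank
6 | Z3 | 70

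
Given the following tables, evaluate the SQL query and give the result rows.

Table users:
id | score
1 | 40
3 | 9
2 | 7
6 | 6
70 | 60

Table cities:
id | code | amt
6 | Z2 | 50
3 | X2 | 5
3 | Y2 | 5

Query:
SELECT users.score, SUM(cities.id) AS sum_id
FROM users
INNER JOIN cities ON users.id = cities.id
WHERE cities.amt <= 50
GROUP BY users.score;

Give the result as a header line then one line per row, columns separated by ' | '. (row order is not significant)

After JOIN cities (3 rows):
users.id | users.score | cities.id | cities.code | cities.amt
3 | 9 | 3 | X2 | 5
3 | 9 | 3 | Y2 | 5
6 | 6 | 6 | Z2 | 50
After WHERE (3 rows):
users.id | users.score | cities.id | cities.code | cities.amt
3 | 9 | 3 | X2 | 5
3 | 9 | 3 | Y2 | 5
6 | 6 | 6 | Z2 | 50
After GROUP BY (2 rows):
users.score | sum_id
9 | 6
6 | 6

== RESULT ==
users.score | sum_id
9 | 6
6 | 6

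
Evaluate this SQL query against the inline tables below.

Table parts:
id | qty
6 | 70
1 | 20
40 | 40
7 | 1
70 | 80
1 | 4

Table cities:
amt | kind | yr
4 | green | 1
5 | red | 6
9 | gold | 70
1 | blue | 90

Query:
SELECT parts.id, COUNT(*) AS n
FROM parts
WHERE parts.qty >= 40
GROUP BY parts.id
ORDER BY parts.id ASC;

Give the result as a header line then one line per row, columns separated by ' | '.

After WHERE (3 rows):
parts.id | parts.qty
6 | 70
40 | 40
70 | 80
After GROUP BY (3 rows):
parts.id | n
6 | 1
40 | 1
70 | 1
After ORDER BY (3 rows):
parts.id | n
6 | 1
40 | 1
70 | 1

== RESULT ==
parts.id | n
6 | 1
40 | 1
70 | 1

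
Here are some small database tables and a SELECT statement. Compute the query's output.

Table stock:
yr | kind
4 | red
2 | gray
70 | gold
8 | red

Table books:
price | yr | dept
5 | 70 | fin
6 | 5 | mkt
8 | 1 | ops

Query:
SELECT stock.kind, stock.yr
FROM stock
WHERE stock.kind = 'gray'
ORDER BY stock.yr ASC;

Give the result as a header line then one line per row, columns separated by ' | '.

== RESULT ==
stock.kind | stock.yr
gray | 2

Derivation:
After WHERE (1 rows):
stock.yr | stock.kind
2 | gray
After SELECT (1 rows):
stock.kind | stock.yr
gray | 2
After ORDER BY (1 rows):
stock.kind | stock.yr
gray | 2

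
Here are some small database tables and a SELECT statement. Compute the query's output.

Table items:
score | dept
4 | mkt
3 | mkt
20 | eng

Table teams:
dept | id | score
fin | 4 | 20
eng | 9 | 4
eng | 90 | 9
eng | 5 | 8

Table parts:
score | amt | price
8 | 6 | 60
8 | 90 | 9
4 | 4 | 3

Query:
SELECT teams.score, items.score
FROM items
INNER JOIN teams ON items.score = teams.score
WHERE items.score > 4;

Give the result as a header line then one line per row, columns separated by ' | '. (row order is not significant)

== RESULT ==
teams.score | items.score
20 | 20

Derivation:
After JOIN teams (2 rows):
items.score | items.dept | teams.dept | teams.id | teams.score
4 | mkt | eng | 9 | 4
20 | eng | fin | 4 | 20
After WHERE (1 rows):
items.score | items.dept | teams.dept | teams.id | teams.score
20 | eng | fin | 4 | 20
After SELECT (1 rows):
teams.score | items.score
20 | 20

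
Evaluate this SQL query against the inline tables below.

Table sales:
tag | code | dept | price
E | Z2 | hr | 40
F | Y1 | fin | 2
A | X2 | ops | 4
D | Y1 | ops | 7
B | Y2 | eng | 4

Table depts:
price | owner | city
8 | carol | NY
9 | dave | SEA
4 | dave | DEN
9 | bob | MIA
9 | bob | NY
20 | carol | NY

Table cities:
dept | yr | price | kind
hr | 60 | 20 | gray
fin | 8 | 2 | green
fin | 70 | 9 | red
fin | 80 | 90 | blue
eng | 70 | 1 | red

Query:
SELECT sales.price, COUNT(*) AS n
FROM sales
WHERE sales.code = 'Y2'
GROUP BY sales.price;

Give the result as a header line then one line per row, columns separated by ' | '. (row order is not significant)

After WHERE (1 rows):
sales.tag | sales.code | sales.dept | sales.price
B | Y2 | eng | 4
After GROUP BY (1 rows):
sales.price | n
4 | 1

== RESULT ==
sales.price | n
4 | 1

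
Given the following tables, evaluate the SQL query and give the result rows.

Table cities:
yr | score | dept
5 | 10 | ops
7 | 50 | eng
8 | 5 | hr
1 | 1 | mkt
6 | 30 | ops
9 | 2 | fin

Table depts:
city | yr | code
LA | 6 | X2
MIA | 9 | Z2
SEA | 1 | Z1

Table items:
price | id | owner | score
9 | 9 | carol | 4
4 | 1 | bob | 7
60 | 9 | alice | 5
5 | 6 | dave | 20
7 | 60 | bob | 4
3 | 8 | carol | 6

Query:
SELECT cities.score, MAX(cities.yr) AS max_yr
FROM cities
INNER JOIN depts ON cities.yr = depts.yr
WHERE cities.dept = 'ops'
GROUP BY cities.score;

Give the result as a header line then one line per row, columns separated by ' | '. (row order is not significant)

After JOIN depts (3 rows):
cities.yr | cities.score | cities.dept | depts.city | depts.yr | depts.code
1 | 1 | mkt | SEA | 1 | Z1
6 | 30 | ops | LA | 6 | X2
9 | 2 | fin | MIA | 9 | Z2
After WHERE (1 rows):
cities.yr | cities.score | cities.dept | depts.city | depts.yr | depts.code
6 | 30 | ops | LA | 6 | X2
After GROUP BY (1 rows):
cities.score | max_yr
30 | 6

== RESULT ==
cities.score | max_yr
30 | 6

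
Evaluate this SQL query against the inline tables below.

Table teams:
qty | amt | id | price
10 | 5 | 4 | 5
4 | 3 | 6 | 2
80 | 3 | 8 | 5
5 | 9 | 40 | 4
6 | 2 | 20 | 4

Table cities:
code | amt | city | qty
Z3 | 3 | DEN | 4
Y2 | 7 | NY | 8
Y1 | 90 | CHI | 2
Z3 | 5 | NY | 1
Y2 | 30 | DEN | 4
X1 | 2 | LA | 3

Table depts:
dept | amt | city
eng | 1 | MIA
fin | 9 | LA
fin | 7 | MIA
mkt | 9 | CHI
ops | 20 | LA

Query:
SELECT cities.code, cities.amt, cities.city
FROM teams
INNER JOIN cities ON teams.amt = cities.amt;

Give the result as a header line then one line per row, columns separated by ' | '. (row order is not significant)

After JOIN cities (4 rows):
teams.qty | teams.amt | teams.id | teams.price | cities.code | cities.amt | cities.city | cities.qty
10 | 5 | 4 | 5 | Z3 | 5 | NY | 1
4 | 3 | 6 | 2 | Z3 | 3 | DEN | 4
80 | 3 | 8 | 5 | Z3 | 3 | DEN | 4
6 | 2 | 20 | 4 | X1 | 2 | LA | 3
After SELECT (4 rows):
cities.code | cities.amt | cities.city
Z3 | 5 | NY
Z3 | 3 | DEN
Z3 | 3 | DEN
X1 | 2 | LA

== RESULT ==
cities.code | cities.amt | cities.city
Z3 | 5 | NY
Z3 | 3 | DEN
Z3 | 3 | DEN
X1 | 2 | LA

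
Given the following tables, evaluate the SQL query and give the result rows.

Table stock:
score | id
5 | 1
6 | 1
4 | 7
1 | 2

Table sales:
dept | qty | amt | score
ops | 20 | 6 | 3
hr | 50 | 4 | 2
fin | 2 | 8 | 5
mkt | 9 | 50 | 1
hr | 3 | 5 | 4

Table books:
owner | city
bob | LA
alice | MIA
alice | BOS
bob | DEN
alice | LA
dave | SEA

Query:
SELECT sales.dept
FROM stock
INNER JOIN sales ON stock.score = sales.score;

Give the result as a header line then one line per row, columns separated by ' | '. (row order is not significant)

After JOIN sales (3 rows):
stock.score | stock.id | sales.dept | sales.qty | sales.amt | sales.score
5 | 1 | fin | 2 | 8 | 5
4 | 7 | hr | 3 | 5 | 4
1 | 2 | mkt | 9 | 50 | 1
After SELECT (3 rows):
sales.dept
fin
hr
mkt

== RESULT ==
sales.dept
fin
hr
mkt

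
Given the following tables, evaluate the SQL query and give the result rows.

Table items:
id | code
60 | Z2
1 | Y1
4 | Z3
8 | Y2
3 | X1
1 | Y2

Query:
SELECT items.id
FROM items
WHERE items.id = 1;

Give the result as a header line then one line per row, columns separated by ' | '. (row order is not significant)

After WHERE (2 rows):
items.id | items.code
1 | Y1
1 | Y2
After SELECT (2 rows):
items.id
1
1

== RESULT ==
items.id
1
1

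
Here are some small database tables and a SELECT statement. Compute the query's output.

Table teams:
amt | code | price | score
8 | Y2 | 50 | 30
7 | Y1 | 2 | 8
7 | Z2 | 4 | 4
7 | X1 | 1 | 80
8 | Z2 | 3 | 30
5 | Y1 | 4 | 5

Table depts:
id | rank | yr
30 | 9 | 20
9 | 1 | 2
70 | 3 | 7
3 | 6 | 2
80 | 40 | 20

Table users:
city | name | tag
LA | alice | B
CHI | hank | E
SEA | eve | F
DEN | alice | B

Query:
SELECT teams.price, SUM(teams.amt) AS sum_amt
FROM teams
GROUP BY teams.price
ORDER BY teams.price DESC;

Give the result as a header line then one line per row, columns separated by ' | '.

== RESULT ==
teams.price | sum_amt
50 | 8
4 | 12
3 | 8
2 | 7
1 | 7

Derivation:
After GROUP BY (5 rows):
teams.price | sum_amt
50 | 8
2 | 7
4 | 12
1 | 7
3 | 8
After ORDER BY (5 rows):
teams.price | sum_amt
50 | 8
4 | 12
3 | 8
2 | 7
1 | 7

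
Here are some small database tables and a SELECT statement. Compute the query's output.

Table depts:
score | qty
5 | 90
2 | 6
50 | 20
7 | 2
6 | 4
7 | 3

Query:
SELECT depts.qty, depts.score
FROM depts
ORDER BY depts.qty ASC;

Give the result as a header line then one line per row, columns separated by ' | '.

After SELECT (6 rows):
depts.qty | depts.score
90 | 5
6 | 2
20 | 50
2 | 7
4 | 6
3 | 7
After ORDER BY (6 rows):
depts.qty | depts.score
2 | 7
3 | 7
4 | 6
6 | 2
20 | 50
90 | 5

== RESULT ==
depts.qty | depts.score
2 | 7
3 | 7
4 | 6
6 | 2
20 | 50
90 | 5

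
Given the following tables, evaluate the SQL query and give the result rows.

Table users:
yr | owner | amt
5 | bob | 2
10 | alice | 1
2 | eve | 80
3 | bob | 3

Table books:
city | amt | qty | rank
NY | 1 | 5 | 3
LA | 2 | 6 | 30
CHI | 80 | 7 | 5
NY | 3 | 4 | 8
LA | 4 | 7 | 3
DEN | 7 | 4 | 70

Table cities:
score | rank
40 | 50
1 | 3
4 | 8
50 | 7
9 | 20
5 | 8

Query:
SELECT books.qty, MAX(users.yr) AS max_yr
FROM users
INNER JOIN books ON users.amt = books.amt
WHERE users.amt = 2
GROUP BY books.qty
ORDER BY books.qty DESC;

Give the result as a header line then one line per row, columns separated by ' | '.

== RESULT ==
books.qty | max_yr
6 | 5

Derivation:
After JOIN books (4 rows):
users.yr | users.owner | users.amt | books.city | books.amt | books.qty | books.rank
5 | bob | 2 | LA | 2 | 6 | 30
10 | alice | 1 | NY | 1 | 5 | 3
2 | eve | 80 | CHI | 80 | 7 | 5
3 | bob | 3 | NY | 3 | 4 | 8
After WHERE (1 rows):
users.yr | users.owner | users.amt | books.city | books.amt | books.qty | books.rank
5 | bob | 2 | LA | 2 | 6 | 30
After GROUP BY (1 rows):
books.qty | max_yr
6 | 5
After ORDER BY (1 rows):
books.qty | max_yr
6 | 5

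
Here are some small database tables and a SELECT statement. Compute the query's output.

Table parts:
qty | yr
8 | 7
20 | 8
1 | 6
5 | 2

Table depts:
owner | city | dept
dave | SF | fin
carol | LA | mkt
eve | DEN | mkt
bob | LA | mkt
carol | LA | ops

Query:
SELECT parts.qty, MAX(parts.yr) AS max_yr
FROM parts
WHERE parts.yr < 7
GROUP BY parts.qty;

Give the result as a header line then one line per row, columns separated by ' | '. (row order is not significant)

== RESULT ==
parts.qty | max_yr
1 | 6
5 | 2

Derivation:
After WHERE (2 rows):
parts.qty | parts.yr
1 | 6
5 | 2
After GROUP BY (2 rows):
parts.qty | max_yr
1 | 6
5 | 2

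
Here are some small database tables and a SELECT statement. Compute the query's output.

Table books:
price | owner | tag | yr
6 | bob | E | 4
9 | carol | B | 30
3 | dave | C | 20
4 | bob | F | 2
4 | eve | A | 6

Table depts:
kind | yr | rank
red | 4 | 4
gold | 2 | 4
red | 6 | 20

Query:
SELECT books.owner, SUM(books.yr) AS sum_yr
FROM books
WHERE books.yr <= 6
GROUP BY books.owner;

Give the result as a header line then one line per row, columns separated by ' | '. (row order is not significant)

== RESULT ==
books.owner | sum_yr
bob | 6
eve | 6

Derivation:
After WHERE (3 rows):
books.price | books.owner | books.tag | books.yr
6 | bob | E | 4
4 | bob | F | 2
4 | eve | A | 6
After GROUP BY (2 rows):
books.owner | sum_yr
bob | 6
eve | 6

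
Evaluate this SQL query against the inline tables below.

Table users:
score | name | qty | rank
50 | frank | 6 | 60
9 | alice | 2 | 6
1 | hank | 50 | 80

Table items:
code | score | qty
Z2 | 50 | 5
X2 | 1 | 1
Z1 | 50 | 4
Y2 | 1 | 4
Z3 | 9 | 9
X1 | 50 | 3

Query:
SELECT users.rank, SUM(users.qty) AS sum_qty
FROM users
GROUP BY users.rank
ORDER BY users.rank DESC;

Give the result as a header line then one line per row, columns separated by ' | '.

After GROUP BY (3 rows):
users.rank | sum_qty
60 | 6
6 | 2
80 | 50
After ORDER BY (3 rows):
users.rank | sum_qty
80 | 50
60 | 6
6 | 2

== RESULT ==
users.rank | sum_qty
80 | 50
60 | 6
6 | 2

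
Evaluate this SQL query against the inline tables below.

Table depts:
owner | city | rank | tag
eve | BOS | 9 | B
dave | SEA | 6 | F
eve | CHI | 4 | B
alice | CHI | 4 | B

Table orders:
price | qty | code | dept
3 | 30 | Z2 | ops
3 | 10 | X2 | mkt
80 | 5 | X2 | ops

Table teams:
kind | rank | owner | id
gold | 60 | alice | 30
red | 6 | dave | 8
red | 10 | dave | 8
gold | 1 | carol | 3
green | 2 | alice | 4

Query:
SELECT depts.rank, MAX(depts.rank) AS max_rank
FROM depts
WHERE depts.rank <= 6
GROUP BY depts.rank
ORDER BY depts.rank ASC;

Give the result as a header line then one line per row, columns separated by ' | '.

== RESULT ==
depts.rank | max_rank
4 | 4
6 | 6

Derivation:
After WHERE (3 rows):
depts.owner | depts.city | depts.rank | depts.tag
dave | SEA | 6 | F
eve | CHI | 4 | B
alice | CHI | 4 | B
After GROUP BY (2 rows):
depts.rank | max_rank
6 | 6
4 | 4
After ORDER BY (2 rows):
depts.rank | max_rank
4 | 4
6 | 6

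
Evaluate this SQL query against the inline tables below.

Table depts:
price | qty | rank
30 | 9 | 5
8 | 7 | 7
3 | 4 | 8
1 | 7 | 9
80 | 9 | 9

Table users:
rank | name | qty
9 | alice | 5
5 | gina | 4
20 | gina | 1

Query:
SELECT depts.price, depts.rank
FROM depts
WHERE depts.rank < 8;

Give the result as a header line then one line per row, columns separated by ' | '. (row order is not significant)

After WHERE (2 rows):
depts.price | depts.qty | depts.rank
30 | 9 | 5
8 | 7 | 7
After SELECT (2 rows):
depts.price | depts.rank
30 | 5
8 | 7

== RESULT ==
depts.price | depts.rank
30 | 5
8 | 7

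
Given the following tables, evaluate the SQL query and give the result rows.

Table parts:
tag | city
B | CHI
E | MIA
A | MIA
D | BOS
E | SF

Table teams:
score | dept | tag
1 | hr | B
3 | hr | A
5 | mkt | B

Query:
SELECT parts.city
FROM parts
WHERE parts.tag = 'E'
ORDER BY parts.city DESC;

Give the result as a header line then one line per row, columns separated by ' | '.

== RESULT ==
parts.city
SF
MIA

Derivation:
After WHERE (2 rows):
parts.tag | parts.city
E | MIA
E | SF
After SELECT (2 rows):
parts.city
MIA
SF
After ORDER BY (2 rows):
parts.city
SF
MIA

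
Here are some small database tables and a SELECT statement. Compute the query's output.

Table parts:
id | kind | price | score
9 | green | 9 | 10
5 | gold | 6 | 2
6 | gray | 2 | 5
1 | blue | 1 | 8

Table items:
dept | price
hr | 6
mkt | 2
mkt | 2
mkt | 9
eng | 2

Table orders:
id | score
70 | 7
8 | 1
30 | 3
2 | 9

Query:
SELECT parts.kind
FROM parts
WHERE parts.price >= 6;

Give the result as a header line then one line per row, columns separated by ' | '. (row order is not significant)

After WHERE (2 rows):
parts.id | parts.kind | parts.price | parts.score
9 | green | 9 | 10
5 | gold | 6 | 2
After SELECT (2 rows):
parts.kind
green
gold

== RESULT ==
parts.kind
green
gold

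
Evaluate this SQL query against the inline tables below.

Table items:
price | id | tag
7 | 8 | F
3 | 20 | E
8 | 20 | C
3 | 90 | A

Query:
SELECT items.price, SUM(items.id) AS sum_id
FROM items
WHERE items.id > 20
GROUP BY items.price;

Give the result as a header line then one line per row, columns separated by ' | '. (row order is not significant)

== RESULT ==
items.price | sum_id
3 | 90

Derivation:
After WHERE (1 rows):
items.price | items.id | items.tag
3 | 90 | A
After GROUP BY (1 rows):
items.price | sum_id
3 | 90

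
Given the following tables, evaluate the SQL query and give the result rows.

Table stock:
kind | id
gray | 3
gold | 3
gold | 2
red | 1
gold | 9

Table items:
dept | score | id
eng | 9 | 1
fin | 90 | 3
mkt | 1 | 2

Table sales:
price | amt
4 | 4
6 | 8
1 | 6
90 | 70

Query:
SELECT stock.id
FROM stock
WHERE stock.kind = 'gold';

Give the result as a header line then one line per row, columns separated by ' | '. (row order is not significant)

== RESULT ==
stock.id
3
2
9

Derivation:
After WHERE (3 rows):
stock.kind | stock.id
gold | 3
gold | 2
gold | 9
After SELECT (3 rows):
stock.id
3
2
9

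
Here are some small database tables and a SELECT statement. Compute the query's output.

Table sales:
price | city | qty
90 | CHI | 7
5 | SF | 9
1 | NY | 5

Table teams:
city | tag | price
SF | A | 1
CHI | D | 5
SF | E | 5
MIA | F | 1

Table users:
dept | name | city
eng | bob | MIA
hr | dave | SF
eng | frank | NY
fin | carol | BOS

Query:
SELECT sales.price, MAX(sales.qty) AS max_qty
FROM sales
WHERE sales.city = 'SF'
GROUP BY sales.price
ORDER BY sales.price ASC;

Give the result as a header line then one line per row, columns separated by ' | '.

After WHERE (1 rows):
sales.price | sales.city | sales.qty
5 | SF | 9
After GROUP BY (1 rows):
sales.price | max_qty
5 | 9
After ORDER BY (1 rows):
sales.price | max_qty
5 | 9

== RESULT ==
sales.price | max_qty
5 | 9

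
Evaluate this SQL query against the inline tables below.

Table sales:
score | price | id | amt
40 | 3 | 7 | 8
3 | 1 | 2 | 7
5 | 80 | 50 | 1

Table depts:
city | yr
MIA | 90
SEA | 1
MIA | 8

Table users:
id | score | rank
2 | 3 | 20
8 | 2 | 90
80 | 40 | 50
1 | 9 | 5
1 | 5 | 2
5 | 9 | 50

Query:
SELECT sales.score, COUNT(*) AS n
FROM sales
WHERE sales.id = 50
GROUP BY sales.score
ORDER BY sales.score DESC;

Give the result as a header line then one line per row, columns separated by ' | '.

== RESULT ==
sales.score | n
5 | 1

Derivation:
After WHERE (1 rows):
sales.score | sales.price | sales.id | sales.amt
5 | 80 | 50 | 1
After GROUP BY (1 rows):
sales.score | n
5 | 1
After ORDER BY (1 rows):
sales.score | n
5 | 1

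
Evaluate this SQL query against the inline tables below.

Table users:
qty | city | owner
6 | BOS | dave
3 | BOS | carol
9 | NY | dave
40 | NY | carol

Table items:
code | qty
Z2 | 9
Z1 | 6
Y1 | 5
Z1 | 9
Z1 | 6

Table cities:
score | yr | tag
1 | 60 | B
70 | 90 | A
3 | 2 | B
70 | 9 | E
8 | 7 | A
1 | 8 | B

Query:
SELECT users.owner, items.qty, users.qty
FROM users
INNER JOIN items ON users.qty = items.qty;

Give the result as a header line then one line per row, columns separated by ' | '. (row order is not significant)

After JOIN items (4 rows):
users.qty | users.city | users.owner | items.code | items.qty
6 | BOS | dave | Z1 | 6
6 | BOS | dave | Z1 | 6
9 | NY | dave | Z2 | 9
9 | NY | dave | Z1 | 9
After SELECT (4 rows):
users.owner | items.qty | users.qty
dave | 6 | 6
dave | 6 | 6
dave | 9 | 9
dave | 9 | 9

== RESULT ==
users.owner | items.qty | users.qty
dave | 6 | 6
dave | 6 | 6
dave | 9 | 9
dave | 9 | 9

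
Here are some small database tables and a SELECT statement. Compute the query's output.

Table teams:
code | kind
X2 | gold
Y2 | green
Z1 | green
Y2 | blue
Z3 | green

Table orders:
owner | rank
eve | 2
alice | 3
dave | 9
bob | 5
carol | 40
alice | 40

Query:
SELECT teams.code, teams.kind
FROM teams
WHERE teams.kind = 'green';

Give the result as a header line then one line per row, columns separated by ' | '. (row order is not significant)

== RESULT ==
teams.code | teams.kind
Y2 | green
Z1 | green
Z3 | green

Derivation:
After WHERE (3 rows):
teams.code | teams.kind
Y2 | green
Z1 | green
Z3 | green
After SELECT (3 rows):
teams.code | teams.kind
Y2 | green
Z1 | green
Z3 | green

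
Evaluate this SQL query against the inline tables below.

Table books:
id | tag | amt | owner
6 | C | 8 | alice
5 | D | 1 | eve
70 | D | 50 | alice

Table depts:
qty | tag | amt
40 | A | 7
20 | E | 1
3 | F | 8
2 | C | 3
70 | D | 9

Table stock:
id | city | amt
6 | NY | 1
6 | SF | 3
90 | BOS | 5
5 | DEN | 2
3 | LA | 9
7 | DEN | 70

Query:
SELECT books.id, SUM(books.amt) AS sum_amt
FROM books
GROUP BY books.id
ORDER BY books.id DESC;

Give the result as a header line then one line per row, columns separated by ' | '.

After GROUP BY (3 rows):
books.id | sum_amt
6 | 8
5 | 1
70 | 50
After ORDER BY (3 rows):
books.id | sum_amt
70 | 50
6 | 8
5 | 1

== RESULT ==
books.id | sum_amt
70 | 50
6 | 8
5 | 1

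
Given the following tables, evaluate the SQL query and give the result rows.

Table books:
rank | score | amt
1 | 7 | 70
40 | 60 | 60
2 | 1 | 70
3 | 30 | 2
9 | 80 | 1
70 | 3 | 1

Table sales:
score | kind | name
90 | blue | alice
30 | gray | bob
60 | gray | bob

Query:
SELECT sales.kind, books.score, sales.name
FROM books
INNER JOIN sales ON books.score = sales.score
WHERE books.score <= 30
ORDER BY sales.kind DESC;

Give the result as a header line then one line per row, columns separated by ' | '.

== RESULT ==
sales.kind | books.score | sales.name
gray | 30 | bob

Derivation:
After JOIN sales (2 rows):
books.rank | books.score | books.amt | sales.score | sales.kind | sales.name
40 | 60 | 60 | 60 | gray | bob
3 | 30 | 2 | 30 | gray | bob
After WHERE (1 rows):
books.rank | books.score | books.amt | sales.score | sales.kind | sales.name
3 | 30 | 2 | 30 | gray | bob
After SELECT (1 rows):
sales.kind | books.score | sales.name
gray | 30 | bob
After ORDER BY (1 rows):
sales.kind | books.score | sales.name
gray | 30 | bob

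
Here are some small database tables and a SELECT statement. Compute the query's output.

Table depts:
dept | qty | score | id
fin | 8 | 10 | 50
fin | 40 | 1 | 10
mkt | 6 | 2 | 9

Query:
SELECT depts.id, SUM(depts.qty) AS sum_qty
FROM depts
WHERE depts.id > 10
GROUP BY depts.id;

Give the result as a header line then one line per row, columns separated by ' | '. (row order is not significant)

After WHERE (1 rows):
depts.dept | depts.qty | depts.score | depts.id
fin | 8 | 10 | 50
After GROUP BY (1 rows):
depts.id | sum_qty
50 | 8

== RESULT ==
depts.id | sum_qty
50 | 8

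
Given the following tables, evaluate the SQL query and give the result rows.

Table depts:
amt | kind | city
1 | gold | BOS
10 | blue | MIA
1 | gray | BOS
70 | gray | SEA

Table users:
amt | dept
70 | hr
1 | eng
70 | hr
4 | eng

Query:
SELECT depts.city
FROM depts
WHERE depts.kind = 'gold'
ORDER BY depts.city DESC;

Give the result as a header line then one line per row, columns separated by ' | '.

After WHERE (1 rows):
depts.amt | depts.kind | depts.city
1 | gold | BOS
After SELECT (1 rows):
depts.city
BOS
After ORDER BY (1 rows):
depts.city
BOS

== RESULT ==
depts.city
BOS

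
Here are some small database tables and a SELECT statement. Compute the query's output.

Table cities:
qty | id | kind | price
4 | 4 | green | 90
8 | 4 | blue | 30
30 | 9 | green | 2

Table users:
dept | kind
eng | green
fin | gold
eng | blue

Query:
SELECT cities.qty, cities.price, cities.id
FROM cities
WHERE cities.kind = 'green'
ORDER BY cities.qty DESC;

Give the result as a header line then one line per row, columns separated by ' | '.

== RESULT ==
cities.qty | cities.price | cities.id
30 | 2 | 9
4 | 90 | 4

Derivation:
After WHERE (2 rows):
cities.qty | cities.id | cities.kind | cities.price
4 | 4 | green | 90
30 | 9 | green | 2
After SELECT (2 rows):
cities.qty | cities.price | cities.id
4 | 90 | 4
30 | 2 | 9
After ORDER BY (2 rows):
cities.qty | cities.price | cities.id
30 | 2 | 9
4 | 90 | 4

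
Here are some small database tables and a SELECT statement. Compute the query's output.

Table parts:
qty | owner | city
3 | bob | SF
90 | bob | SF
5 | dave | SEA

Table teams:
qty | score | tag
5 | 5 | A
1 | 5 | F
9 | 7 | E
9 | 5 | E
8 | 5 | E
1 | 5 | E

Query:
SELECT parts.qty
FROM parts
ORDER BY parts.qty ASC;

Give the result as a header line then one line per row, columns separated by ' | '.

== RESULT ==
parts.qty
3
5
90

Derivation:
After SELECT (3 rows):
parts.qty
3
90
5
After ORDER BY (3 rows):
parts.qty
3
5
90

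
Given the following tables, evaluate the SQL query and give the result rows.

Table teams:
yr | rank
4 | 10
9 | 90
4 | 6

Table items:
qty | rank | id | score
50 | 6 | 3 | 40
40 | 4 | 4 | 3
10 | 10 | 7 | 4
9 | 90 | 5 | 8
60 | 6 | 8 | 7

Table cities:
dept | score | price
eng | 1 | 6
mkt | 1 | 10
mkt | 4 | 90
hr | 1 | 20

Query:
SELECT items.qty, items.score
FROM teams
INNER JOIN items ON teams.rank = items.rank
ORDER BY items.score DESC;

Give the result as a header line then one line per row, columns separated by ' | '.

After JOIN items (4 rows):
teams.yr | teams.rank | items.qty | items.rank | items.id | items.score
4 | 10 | 10 | 10 | 7 | 4
9 | 90 | 9 | 90 | 5 | 8
4 | 6 | 50 | 6 | 3 | 40
4 | 6 | 60 | 6 | 8 | 7
After SELECT (4 rows):
items.qty | items.score
10 | 4
9 | 8
50 | 40
60 | 7
After ORDER BY (4 rows):
items.qty | items.score
50 | 40
9 | 8
60 | 7
10 | 4

== RESULT ==
items.qty | items.score
50 | 40
9 | 8
60 | 7
10 | 4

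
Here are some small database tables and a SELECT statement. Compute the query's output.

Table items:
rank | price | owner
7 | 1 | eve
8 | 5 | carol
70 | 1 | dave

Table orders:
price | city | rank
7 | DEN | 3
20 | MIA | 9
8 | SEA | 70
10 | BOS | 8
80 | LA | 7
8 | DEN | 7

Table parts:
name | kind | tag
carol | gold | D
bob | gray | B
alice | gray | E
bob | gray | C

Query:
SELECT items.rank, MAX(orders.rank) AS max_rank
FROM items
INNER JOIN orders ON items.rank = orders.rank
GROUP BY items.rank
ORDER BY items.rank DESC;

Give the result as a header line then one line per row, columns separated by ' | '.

== RESULT ==
items.rank | max_rank
70 | 70
8 | 8
7 | 7

Derivation:
After JOIN orders (4 rows):
items.rank | items.price | items.owner | orders.price | orders.city | orders.rank
7 | 1 | eve | 80 | LA | 7
7 | 1 | eve | 8 | DEN | 7
8 | 5 | carol | 10 | BOS | 8
70 | 1 | dave | 8 | SEA | 70
After GROUP BY (3 rows):
items.rank | max_rank
7 | 7
8 | 8
70 | 70
After ORDER BY (3 rows):
items.rank | max_rank
70 | 70
8 | 8
7 | 7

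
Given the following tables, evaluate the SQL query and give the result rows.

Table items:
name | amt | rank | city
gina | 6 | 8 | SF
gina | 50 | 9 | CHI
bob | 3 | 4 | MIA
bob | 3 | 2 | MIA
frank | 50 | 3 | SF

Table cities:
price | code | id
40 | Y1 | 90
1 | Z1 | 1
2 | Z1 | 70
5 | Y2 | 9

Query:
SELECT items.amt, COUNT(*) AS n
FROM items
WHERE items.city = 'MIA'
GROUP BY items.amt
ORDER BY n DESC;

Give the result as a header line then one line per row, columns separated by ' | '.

After WHERE (2 rows):
items.name | items.amt | items.rank | items.city
bob | 3 | 4 | MIA
bob | 3 | 2 | MIA
After GROUP BY (1 rows):
items.amt | n
3 | 2
After ORDER BY (1 rows):
items.amt | n
3 | 2

== RESULT ==
items.amt | n
3 | 2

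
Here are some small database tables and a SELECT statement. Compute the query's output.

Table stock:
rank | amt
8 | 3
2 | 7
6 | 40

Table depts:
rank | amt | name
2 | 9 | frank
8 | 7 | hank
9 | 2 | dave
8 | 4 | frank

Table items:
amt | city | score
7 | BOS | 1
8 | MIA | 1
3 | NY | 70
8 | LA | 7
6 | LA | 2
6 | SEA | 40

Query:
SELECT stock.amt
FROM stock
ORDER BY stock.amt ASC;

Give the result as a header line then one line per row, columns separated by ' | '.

After SELECT (3 rows):
stock.amt
3
7
40
After ORDER BY (3 rows):
stock.amt
3
7
40

== RESULT ==
stock.amt
3
7
40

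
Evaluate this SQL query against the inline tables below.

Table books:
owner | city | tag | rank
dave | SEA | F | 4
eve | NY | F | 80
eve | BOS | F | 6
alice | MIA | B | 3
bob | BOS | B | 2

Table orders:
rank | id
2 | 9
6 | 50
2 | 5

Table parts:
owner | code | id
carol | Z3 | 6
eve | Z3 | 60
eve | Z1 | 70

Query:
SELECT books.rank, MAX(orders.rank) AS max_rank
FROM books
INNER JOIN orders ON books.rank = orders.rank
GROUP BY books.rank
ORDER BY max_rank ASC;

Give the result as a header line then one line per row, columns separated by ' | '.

== RESULT ==
books.rank | max_rank
2 | 2
6 | 6

Derivation:
After JOIN orders (3 rows):
books.owner | books.city | books.tag | books.rank | orders.rank | orders.id
eve | BOS | F | 6 | 6 | 50
bob | BOS | B | 2 | 2 | 9
bob | BOS | B | 2 | 2 | 5
After GROUP BY (2 rows):
books.rank | max_rank
6 | 6
2 | 2
After ORDER BY (2 rows):
books.rank | max_rank
2 | 2
6 | 6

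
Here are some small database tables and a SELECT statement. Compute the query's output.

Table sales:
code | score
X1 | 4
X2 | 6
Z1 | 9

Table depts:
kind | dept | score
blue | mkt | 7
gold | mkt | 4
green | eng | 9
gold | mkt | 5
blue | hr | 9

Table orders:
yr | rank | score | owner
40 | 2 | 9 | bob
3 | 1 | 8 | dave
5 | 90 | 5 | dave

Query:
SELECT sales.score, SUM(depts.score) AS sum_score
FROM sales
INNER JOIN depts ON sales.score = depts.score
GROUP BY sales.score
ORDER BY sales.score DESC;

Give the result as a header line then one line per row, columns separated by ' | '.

== RESULT ==
sales.score | sum_score
9 | 18
4 | 4

Derivation:
After JOIN depts (3 rows):
sales.code | sales.score | depts.kind | depts.dept | depts.score
X1 | 4 | gold | mkt | 4
Z1 | 9 | green | eng | 9
Z1 | 9 | blue | hr | 9
After GROUP BY (2 rows):
sales.score | sum_score
4 | 4
9 | 18
After ORDER BY (2 rows):
sales.score | sum_score
9 | 18
4 | 4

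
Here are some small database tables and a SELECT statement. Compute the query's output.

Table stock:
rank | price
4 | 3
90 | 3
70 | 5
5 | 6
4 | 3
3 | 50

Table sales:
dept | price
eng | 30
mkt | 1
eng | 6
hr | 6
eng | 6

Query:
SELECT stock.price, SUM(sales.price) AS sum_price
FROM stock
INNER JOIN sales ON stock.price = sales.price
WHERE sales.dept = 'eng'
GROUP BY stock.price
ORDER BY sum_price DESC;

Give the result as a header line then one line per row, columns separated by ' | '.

After JOIN sales (3 rows):
stock.rank | stock.price | sales.dept | sales.price
5 | 6 | eng | 6
5 | 6 | hr | 6
5 | 6 | eng | 6
After WHERE (2 rows):
stock.rank | stock.price | sales.dept | sales.price
5 | 6 | eng | 6
5 | 6 | eng | 6
After GROUP BY (1 rows):
stock.price | sum_price
6 | 12
After ORDER BY (1 rows):
stock.price | sum_price
6 | 12

== RESULT ==
stock.price | sum_price
6 | 12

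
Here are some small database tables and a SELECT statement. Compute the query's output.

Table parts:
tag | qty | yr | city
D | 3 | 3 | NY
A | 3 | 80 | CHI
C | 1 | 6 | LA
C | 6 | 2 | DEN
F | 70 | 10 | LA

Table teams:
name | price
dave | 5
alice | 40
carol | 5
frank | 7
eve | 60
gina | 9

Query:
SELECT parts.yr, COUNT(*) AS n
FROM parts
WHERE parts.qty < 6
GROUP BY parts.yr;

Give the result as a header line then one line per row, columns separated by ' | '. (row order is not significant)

== RESULT ==
parts.yr | n
3 | 1
80 | 1
6 | 1

Derivation:
After WHERE (3 rows):
parts.tag | parts.qty | parts.yr | parts.city
D | 3 | 3 | NY
A | 3 | 80 | CHI
C | 1 | 6 | LA
After GROUP BY (3 rows):
parts.yr | n
3 | 1
80 | 1
6 | 1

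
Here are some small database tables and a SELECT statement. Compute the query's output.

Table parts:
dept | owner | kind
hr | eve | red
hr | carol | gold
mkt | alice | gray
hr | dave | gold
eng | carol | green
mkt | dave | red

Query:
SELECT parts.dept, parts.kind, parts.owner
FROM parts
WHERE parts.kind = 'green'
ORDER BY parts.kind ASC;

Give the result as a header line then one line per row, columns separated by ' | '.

After WHERE (1 rows):
parts.dept | parts.owner | parts.kind
eng | carol | green
After SELECT (1 rows):
parts.dept | parts.kind | parts.owner
eng | green | carol
After ORDER BY (1 rows):
parts.dept | parts.kind | parts.owner
eng | green | carol

== RESULT ==
parts.dept | parts.kind | parts.owner
eng | green | carol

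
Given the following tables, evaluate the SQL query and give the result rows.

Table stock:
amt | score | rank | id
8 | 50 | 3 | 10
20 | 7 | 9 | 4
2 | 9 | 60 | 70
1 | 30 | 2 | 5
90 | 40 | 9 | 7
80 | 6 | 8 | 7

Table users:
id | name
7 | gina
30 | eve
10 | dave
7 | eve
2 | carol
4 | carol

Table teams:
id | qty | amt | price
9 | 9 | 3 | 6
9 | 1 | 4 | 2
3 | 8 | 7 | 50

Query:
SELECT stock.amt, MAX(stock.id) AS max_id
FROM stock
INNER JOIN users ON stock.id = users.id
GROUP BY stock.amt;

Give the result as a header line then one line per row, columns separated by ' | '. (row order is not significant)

== RESULT ==
stock.amt | max_id
8 | 10
20 | 4
90 | 7
80 | 7

Derivation:
After JOIN users (6 rows):
stock.amt | stock.score | stock.rank | stock.id | users.id | users.name
8 | 50 | 3 | 10 | 10 | dave
20 | 7 | 9 | 4 | 4 | carol
90 | 40 | 9 | 7 | 7 | gina
90 | 40 | 9 | 7 | 7 | eve
80 | 6 | 8 | 7 | 7 | gina
80 | 6 | 8 | 7 | 7 | eve
After GROUP BY (4 rows):
stock.amt | max_id
8 | 10
20 | 4
90 | 7
80 | 7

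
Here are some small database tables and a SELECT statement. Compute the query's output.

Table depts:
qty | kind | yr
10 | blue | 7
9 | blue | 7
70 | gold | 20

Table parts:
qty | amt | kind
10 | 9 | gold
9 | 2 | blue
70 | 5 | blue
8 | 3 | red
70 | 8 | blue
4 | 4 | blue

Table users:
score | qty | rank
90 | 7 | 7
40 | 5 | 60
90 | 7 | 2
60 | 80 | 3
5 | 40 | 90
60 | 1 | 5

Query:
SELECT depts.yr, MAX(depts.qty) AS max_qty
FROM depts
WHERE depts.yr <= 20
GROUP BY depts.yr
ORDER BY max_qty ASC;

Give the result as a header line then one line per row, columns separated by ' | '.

== RESULT ==
depts.yr | max_qty
7 | 10
20 | 70

Derivation:
After WHERE (3 rows):
depts.qty | depts.kind | depts.yr
10 | blue | 7
9 | blue | 7
70 | gold | 20
After GROUP BY (2 rows):
depts.yr | max_qty
7 | 10
20 | 70
After ORDER BY (2 rows):
depts.yr | max_qty
7 | 10
20 | 70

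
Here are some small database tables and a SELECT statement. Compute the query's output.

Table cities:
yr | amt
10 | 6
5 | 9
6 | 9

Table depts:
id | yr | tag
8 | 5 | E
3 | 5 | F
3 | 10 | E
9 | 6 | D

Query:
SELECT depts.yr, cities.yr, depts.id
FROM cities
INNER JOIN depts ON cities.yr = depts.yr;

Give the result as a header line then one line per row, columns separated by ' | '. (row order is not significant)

After JOIN depts (4 rows):
cities.yr | cities.amt | depts.id | depts.yr | depts.tag
10 | 6 | 3 | 10 | E
5 | 9 | 8 | 5 | E
5 | 9 | 3 | 5 | F
6 | 9 | 9 | 6 | D
After SELECT (4 rows):
depts.yr | cities.yr | depts.id
10 | 10 | 3
5 | 5 | 8
5 | 5 | 3
6 | 6 | 9

== RESULT ==
depts.yr | cities.yr | depts.id
10 | 10 | 3
5 | 5 | 8
5 | 5 | 3
6 | 6 | 9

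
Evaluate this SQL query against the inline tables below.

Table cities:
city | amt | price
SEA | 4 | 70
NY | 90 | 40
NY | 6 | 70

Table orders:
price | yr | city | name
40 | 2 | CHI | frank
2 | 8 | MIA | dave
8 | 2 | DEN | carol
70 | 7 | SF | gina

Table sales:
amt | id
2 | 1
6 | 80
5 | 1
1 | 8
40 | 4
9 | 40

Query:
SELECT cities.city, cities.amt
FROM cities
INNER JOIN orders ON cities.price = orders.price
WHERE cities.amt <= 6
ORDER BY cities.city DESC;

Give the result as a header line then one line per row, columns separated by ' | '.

== RESULT ==
cities.city | cities.amt
SEA | 4
NY | 6

Derivation:
After JOIN orders (3 rows):
cities.city | cities.amt | cities.price | orders.price | orders.yr | orders.city | orders.name
SEA | 4 | 70 | 70 | 7 | SF | gina
NY | 90 | 40 | 40 | 2 | CHI | frank
NY | 6 | 70 | 70 | 7 | SF | gina
After WHERE (2 rows):
cities.city | cities.amt | cities.price | orders.price | orders.yr | orders.city | orders.name
SEA | 4 | 70 | 70 | 7 | SF | gina
NY | 6 | 70 | 70 | 7 | SF | gina
After SELECT (2 rows):
cities.city | cities.amt
SEA | 4
NY | 6
After ORDER BY (2 rows):
cities.city | cities.amt
SEA | 4
NY | 6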